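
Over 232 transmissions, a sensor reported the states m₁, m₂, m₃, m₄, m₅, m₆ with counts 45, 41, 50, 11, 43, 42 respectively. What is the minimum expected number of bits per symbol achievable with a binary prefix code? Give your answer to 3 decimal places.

Probabilities are the counts divided by 232.
Repeatedly combine the two least-probable nodes; the expected code length is the sum of the merged weights.
merge 11/232 + 41/232 → 13/58
merge 21/116 + 43/232 → 85/232
merge 45/232 + 25/116 → 95/232
merge 13/58 + 85/232 → 137/232
merge 95/232 + 137/232 → 1
L = 13/58 + 85/232 + 95/232 + 137/232 + 1 = 601/232 ≈ 2.591 bits/symbol.

2.591 bits/symbol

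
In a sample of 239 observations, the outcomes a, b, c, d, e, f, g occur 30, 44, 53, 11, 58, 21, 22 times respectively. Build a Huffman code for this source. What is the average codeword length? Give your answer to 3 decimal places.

Probabilities are the counts divided by 239.
Repeatedly combine the two least-probable nodes; the expected code length is the sum of the merged weights.
merge 11/239 + 21/239 → 32/239
merge 22/239 + 30/239 → 52/239
merge 32/239 + 44/239 → 76/239
merge 52/239 + 53/239 → 105/239
merge 58/239 + 76/239 → 134/239
merge 105/239 + 134/239 → 1
L = 32/239 + 52/239 + 76/239 + 105/239 + 134/239 + 1 = 638/239 ≈ 2.669 bits/symbol.

2.669 bits/symbol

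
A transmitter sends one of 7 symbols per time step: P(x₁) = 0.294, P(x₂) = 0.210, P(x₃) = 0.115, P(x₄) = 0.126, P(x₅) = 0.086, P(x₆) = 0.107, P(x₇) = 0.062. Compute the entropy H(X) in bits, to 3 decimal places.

2.626 bits

H = −Σ pᵢ log₂ pᵢ.
−0.294·log₂(0.294) = 0.5192
−0.210·log₂(0.210) = 0.4728
−0.115·log₂(0.115) = 0.3588
−0.126·log₂(0.126) = 0.3766
−0.086·log₂(0.086) = 0.3044
−0.107·log₂(0.107) = 0.3450
−0.062·log₂(0.062) = 0.2487
Sum ≈ 2.6256 → 2.626 bits.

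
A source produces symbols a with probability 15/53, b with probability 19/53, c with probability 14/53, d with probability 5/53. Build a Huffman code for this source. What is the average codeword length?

Repeatedly combine the two least-probable nodes; the expected code length is the sum of the merged weights.
merge 5/53 + 14/53 → 19/53
merge 15/53 + 19/53 → 34/53
merge 19/53 + 34/53 → 1
L = 19/53 + 34/53 + 1 = 2 bits/symbol.

2 bits/symbol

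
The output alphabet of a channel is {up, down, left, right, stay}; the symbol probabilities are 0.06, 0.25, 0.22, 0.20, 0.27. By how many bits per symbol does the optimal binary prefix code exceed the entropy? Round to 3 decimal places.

Entropy H = −Σ p log₂ p ≈ 2.1985 bits.
Huffman merges: 3/50+1/5→13/50; 11/50+1/4→47/100; 13/50+27/100→53/100; 47/100+53/100→1. L = 113/50 ≈ 2.2600.
L − H = 2.2600 − 2.1985 = 0.061 bits.

0.061 bits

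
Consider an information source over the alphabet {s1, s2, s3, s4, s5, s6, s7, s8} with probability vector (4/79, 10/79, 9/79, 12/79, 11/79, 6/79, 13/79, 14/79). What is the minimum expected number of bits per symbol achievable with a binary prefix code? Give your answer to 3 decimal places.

2.949 bits/symbol

Repeatedly combine the two least-probable nodes; the expected code length is the sum of the merged weights.
merge 4/79 + 6/79 → 10/79
merge 9/79 + 10/79 → 19/79
merge 10/79 + 11/79 → 21/79
merge 12/79 + 13/79 → 25/79
merge 14/79 + 19/79 → 33/79
merge 21/79 + 25/79 → 46/79
merge 33/79 + 46/79 → 1
L = 10/79 + 19/79 + 21/79 + 25/79 + 33/79 + 46/79 + 1 = 233/79 ≈ 2.949 bits/symbol.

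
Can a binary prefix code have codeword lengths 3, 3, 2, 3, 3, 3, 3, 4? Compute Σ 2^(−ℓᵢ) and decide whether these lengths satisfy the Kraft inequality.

With common denominator 2^4 = 16: Σ 2^(−ℓᵢ) = 2/16 + 2/16 + 4/16 + 2/16 + 2/16 + 2/16 + 2/16 + 1/16 = 17/16 = 1.0625.
Kraft's inequality requires Σ ≤ 1; here Σ = 1.0625 > 1, so no such prefix code exists.

1.0625; no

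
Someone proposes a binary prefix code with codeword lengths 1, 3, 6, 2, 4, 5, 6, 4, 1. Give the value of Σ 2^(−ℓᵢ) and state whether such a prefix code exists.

With common denominator 2^6 = 64: Σ 2^(−ℓᵢ) = 32/64 + 8/64 + 1/64 + 16/64 + 4/64 + 2/64 + 1/64 + 4/64 + 32/64 = 100/64 = 1.5625.
Kraft's inequality requires Σ ≤ 1; here Σ = 1.5625 > 1, so no such prefix code exists.

1.5625; no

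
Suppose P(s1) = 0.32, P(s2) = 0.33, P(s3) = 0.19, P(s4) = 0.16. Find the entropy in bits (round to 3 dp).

H = −Σ pᵢ log₂ pᵢ.
−0.32·log₂(0.32) = 0.5260
−0.33·log₂(0.33) = 0.5278
−0.19·log₂(0.19) = 0.4552
−0.16·log₂(0.16) = 0.4230
Sum ≈ 1.9321 → 1.932 bits.

1.932 bits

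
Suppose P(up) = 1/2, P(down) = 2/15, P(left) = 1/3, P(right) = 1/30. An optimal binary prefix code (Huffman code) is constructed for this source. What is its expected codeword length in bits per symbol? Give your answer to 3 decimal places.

1.667 bits/symbol

Repeatedly combine the two least-probable nodes; the expected code length is the sum of the merged weights.
merge 1/30 + 2/15 → 1/6
merge 1/6 + 1/3 → 1/2
merge 1/2 + 1/2 → 1
L = 1/6 + 1/2 + 1 = 5/3 ≈ 1.667 bits/symbol.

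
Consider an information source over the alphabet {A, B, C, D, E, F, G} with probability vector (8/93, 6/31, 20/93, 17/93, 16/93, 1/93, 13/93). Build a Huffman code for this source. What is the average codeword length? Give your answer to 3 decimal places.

2.688 bits/symbol

Repeatedly combine the two least-probable nodes; the expected code length is the sum of the merged weights.
merge 1/93 + 8/93 → 3/31
merge 3/31 + 13/93 → 22/93
merge 16/93 + 17/93 → 11/31
merge 6/31 + 20/93 → 38/93
merge 22/93 + 11/31 → 55/93
merge 38/93 + 55/93 → 1
L = 3/31 + 22/93 + 11/31 + 38/93 + 55/93 + 1 = 250/93 ≈ 2.688 bits/symbol.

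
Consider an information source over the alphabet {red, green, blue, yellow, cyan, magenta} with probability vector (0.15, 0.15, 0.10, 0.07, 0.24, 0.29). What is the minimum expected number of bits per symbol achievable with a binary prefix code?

2.47 bits/symbol

Repeatedly combine the two least-probable nodes; the expected code length is the sum of the merged weights.
merge 7/100 + 1/10 → 17/100
merge 3/20 + 3/20 → 3/10
merge 17/100 + 6/25 → 41/100
merge 29/100 + 3/10 → 59/100
merge 41/100 + 59/100 → 1
L = 17/100 + 3/10 + 41/100 + 59/100 + 1 = 247/100 = 2.47 bits/symbol.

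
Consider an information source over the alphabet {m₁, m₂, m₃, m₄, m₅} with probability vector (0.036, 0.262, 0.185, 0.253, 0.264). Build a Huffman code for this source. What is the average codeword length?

2.221 bits/symbol

Repeatedly combine the two least-probable nodes; the expected code length is the sum of the merged weights.
merge 9/250 + 37/200 → 221/1000
merge 221/1000 + 253/1000 → 237/500
merge 131/500 + 33/125 → 263/500
merge 237/500 + 263/500 → 1
L = 221/1000 + 237/500 + 263/500 + 1 = 2221/1000 = 2.221 bits/symbol.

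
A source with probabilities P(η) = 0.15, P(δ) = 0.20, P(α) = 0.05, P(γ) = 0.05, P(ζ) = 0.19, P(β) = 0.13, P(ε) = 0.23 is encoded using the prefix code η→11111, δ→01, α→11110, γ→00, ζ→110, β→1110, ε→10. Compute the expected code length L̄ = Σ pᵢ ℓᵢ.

L̄ = Σ pᵢ·ℓᵢ = 0.15·5 + 0.20·2 + 0.05·5 + 0.05·2 + 0.19·3 + 0.13·4 + 0.23·2 = 3.05 bits/symbol.

3.05 bits/symbol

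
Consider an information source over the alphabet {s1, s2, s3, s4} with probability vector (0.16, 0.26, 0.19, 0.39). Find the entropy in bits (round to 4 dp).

1.9133 bits

H = −Σ pᵢ log₂ pᵢ.
−0.16·log₂(0.16) = 0.4230
−0.26·log₂(0.26) = 0.5053
−0.19·log₂(0.19) = 0.4552
−0.39·log₂(0.39) = 0.5298
Sum ≈ 1.9133 → 1.9133 bits.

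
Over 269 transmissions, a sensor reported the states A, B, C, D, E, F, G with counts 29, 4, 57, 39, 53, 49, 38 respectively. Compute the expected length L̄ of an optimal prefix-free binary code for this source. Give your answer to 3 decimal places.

2.714 bits/symbol

Probabilities are the counts divided by 269.
Repeatedly combine the two least-probable nodes; the expected code length is the sum of the merged weights.
merge 4/269 + 29/269 → 33/269
merge 33/269 + 38/269 → 71/269
merge 39/269 + 49/269 → 88/269
merge 53/269 + 57/269 → 110/269
merge 71/269 + 88/269 → 159/269
merge 110/269 + 159/269 → 1
L = 33/269 + 71/269 + 88/269 + 110/269 + 159/269 + 1 = 730/269 ≈ 2.714 bits/symbol.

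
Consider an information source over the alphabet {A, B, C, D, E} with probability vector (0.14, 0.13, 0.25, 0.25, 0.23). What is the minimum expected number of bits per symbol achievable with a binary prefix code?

Repeatedly combine the two least-probable nodes; the expected code length is the sum of the merged weights.
merge 13/100 + 7/50 → 27/100
merge 23/100 + 1/4 → 12/25
merge 1/4 + 27/100 → 13/25
merge 12/25 + 13/25 → 1
L = 27/100 + 12/25 + 13/25 + 1 = 227/100 = 2.27 bits/symbol.

2.27 bits/symbol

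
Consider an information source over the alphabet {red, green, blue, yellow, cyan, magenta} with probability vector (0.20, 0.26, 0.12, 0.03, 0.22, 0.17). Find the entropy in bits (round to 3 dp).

H = −Σ pᵢ log₂ pᵢ.
−0.20·log₂(0.20) = 0.4644
−0.26·log₂(0.26) = 0.5053
−0.12·log₂(0.12) = 0.3671
−0.03·log₂(0.03) = 0.1518
−0.22·log₂(0.22) = 0.4806
−0.17·log₂(0.17) = 0.4346
Sum ≈ 2.4037 → 2.404 bits.

2.404 bits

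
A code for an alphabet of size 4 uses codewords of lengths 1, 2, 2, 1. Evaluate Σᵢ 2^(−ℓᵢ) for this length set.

With common denominator 2^2 = 4: Σ 2^(−ℓᵢ) = 2/4 + 1/4 + 1/4 + 2/4 = 6/4 = 1.5.

1.5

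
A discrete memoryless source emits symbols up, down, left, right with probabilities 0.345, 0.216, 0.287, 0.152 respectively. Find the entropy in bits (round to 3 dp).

H = −Σ pᵢ log₂ pᵢ.
−0.345·log₂(0.345) = 0.5297
−0.216·log₂(0.216) = 0.4776
−0.287·log₂(0.287) = 0.5169
−0.152·log₂(0.152) = 0.4131
Sum ≈ 1.9372 → 1.937 bits.

1.937 bits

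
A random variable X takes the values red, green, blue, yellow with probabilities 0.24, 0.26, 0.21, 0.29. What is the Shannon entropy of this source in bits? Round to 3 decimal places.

1.990 bits

H = −Σ pᵢ log₂ pᵢ.
−0.24·log₂(0.24) = 0.4941
−0.26·log₂(0.26) = 0.5053
−0.21·log₂(0.21) = 0.4728
−0.29·log₂(0.29) = 0.5179
Sum ≈ 1.9901 → 1.990 bits.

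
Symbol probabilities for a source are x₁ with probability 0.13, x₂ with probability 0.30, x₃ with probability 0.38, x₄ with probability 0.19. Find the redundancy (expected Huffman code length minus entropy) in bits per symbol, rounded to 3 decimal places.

0.051 bits

Entropy H = −Σ p log₂ p ≈ 1.8894 bits.
Huffman merges: 13/100+19/100→8/25; 3/10+8/25→31/50; 19/50+31/50→1. L = 97/50 ≈ 1.9400.
L − H = 1.9400 − 1.8894 = 0.051 bits.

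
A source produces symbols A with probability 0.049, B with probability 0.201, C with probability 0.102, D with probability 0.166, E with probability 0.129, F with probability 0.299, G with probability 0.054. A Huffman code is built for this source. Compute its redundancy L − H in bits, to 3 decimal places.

0.029 bits

Entropy H = −Σ p log₂ p ≈ 2.5738 bits.
Huffman merges: 49/1000+27/500→103/1000; 51/500+103/1000→41/200; 129/1000+83/500→59/200; 201/1000+41/200→203/500; 59/200+299/1000→297/500; 203/500+297/500→1. L = 2603/1000 ≈ 2.6030.
L − H = 2.6030 − 2.5738 = 0.029 bits.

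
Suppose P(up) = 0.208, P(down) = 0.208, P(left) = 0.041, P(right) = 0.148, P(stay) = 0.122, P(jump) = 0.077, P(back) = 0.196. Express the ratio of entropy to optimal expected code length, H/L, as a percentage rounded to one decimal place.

Entropy H = −Σ p log₂ p ≈ 2.6552 bits.
Huffman merges: 41/1000+77/1000→59/500; 59/500+61/500→6/25; 37/250+49/250→43/125; 26/125+26/125→52/125; 6/25+43/125→73/125; 52/125+73/125→1. L = 1351/500 ≈ 2.7020.
Efficiency = H/L = 2.6552/2.7020 = 98.3%.

98.3%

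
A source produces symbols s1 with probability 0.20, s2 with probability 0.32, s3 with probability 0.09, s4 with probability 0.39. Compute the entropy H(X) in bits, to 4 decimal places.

H = −Σ pᵢ log₂ pᵢ.
−0.20·log₂(0.20) = 0.4644
−0.32·log₂(0.32) = 0.5260
−0.09·log₂(0.09) = 0.3127
−0.39·log₂(0.39) = 0.5298
Sum ≈ 1.8329 → 1.8329 bits.

1.8329 bits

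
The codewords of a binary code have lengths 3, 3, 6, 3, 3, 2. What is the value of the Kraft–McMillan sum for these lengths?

With common denominator 2^6 = 64: Σ 2^(−ℓᵢ) = 8/64 + 8/64 + 1/64 + 8/64 + 8/64 + 16/64 = 49/64 = 0.765625.

0.765625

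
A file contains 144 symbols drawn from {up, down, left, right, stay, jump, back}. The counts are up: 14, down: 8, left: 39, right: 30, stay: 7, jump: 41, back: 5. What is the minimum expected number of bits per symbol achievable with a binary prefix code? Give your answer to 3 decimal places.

Probabilities are the counts divided by 144.
Repeatedly combine the two least-probable nodes; the expected code length is the sum of the merged weights.
merge 5/144 + 7/144 → 1/12
merge 1/18 + 1/12 → 5/36
merge 7/72 + 5/36 → 17/72
merge 5/24 + 17/72 → 4/9
merge 13/48 + 41/144 → 5/9
merge 4/9 + 5/9 → 1
L = 1/12 + 5/36 + 17/72 + 4/9 + 5/9 + 1 = 59/24 ≈ 2.458 bits/symbol.

2.458 bits/symbol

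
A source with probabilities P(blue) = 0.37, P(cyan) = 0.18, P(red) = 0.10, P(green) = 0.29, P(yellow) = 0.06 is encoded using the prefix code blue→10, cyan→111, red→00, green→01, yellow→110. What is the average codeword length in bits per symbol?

L̄ = Σ pᵢ·ℓᵢ = 0.37·2 + 0.18·3 + 0.10·2 + 0.29·2 + 0.06·3 = 2.24 bits/symbol.

2.24 bits/symbol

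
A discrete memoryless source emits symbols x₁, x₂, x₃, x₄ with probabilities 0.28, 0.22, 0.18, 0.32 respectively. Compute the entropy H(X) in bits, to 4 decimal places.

H = −Σ pᵢ log₂ pᵢ.
−0.28·log₂(0.28) = 0.5142
−0.22·log₂(0.22) = 0.4806
−0.18·log₂(0.18) = 0.4453
−0.32·log₂(0.32) = 0.5260
Sum ≈ 1.9661 → 1.9661 bits.

1.9661 bits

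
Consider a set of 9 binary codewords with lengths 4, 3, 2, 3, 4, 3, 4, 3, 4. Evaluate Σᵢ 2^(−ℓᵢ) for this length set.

With common denominator 2^4 = 16: Σ 2^(−ℓᵢ) = 1/16 + 2/16 + 4/16 + 2/16 + 1/16 + 2/16 + 1/16 + 2/16 + 1/16 = 16/16 = 1.

1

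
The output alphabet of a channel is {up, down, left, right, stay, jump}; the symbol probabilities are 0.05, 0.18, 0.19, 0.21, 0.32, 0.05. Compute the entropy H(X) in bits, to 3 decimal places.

2.332 bits

H = −Σ pᵢ log₂ pᵢ.
−0.05·log₂(0.05) = 0.2161
−0.18·log₂(0.18) = 0.4453
−0.19·log₂(0.19) = 0.4552
−0.21·log₂(0.21) = 0.4728
−0.32·log₂(0.32) = 0.5260
−0.05·log₂(0.05) = 0.2161
Sum ≈ 2.3316 → 2.332 bits.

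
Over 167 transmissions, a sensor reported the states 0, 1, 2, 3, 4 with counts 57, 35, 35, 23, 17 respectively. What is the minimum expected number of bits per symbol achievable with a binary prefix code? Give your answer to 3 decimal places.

2.240 bits/symbol

Probabilities are the counts divided by 167.
Repeatedly combine the two least-probable nodes; the expected code length is the sum of the merged weights.
merge 17/167 + 23/167 → 40/167
merge 35/167 + 35/167 → 70/167
merge 40/167 + 57/167 → 97/167
merge 70/167 + 97/167 → 1
L = 40/167 + 70/167 + 97/167 + 1 = 374/167 ≈ 2.240 bits/symbol.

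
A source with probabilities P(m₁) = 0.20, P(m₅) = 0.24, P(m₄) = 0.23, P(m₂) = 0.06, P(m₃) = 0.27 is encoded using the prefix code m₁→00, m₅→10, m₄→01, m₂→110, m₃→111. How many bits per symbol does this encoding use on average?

2.33 bits/symbol

L̄ = Σ pᵢ·ℓᵢ = 0.20·2 + 0.24·2 + 0.23·2 + 0.06·3 + 0.27·3 = 2.33 bits/symbol.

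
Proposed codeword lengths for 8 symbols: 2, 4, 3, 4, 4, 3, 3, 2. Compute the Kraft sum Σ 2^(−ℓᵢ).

With common denominator 2^4 = 16: Σ 2^(−ℓᵢ) = 4/16 + 1/16 + 2/16 + 1/16 + 1/16 + 2/16 + 2/16 + 4/16 = 17/16 = 1.0625.

1.0625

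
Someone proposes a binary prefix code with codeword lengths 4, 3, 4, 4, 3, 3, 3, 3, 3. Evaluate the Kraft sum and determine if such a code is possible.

0.9375; yes

With common denominator 2^4 = 16: Σ 2^(−ℓᵢ) = 1/16 + 2/16 + 1/16 + 1/16 + 2/16 + 2/16 + 2/16 + 2/16 + 2/16 = 15/16 = 0.9375.
Kraft's inequality requires Σ ≤ 1; here Σ = 0.9375 ≤ 1, so such a prefix code exists.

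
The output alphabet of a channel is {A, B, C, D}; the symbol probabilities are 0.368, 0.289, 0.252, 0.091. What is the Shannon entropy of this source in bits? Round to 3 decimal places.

H = −Σ pᵢ log₂ pᵢ.
−0.368·log₂(0.368) = 0.5307
−0.289·log₂(0.289) = 0.5176
−0.252·log₂(0.252) = 0.5011
−0.091·log₂(0.091) = 0.3147
Sum ≈ 1.8641 → 1.864 bits.

1.864 bits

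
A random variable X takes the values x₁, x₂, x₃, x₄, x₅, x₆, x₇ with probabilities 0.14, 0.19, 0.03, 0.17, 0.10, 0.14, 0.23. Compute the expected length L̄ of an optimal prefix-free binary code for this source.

Repeatedly combine the two least-probable nodes; the expected code length is the sum of the merged weights.
merge 3/100 + 1/10 → 13/100
merge 13/100 + 7/50 → 27/100
merge 7/50 + 17/100 → 31/100
merge 19/100 + 23/100 → 21/50
merge 27/100 + 31/100 → 29/50
merge 21/50 + 29/50 → 1
L = 13/100 + 27/100 + 31/100 + 21/50 + 29/50 + 1 = 271/100 = 2.71 bits/symbol.

2.71 bits/symbol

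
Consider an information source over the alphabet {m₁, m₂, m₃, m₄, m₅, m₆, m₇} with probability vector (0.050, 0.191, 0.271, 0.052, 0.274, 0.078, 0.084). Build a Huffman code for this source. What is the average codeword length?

2.528 bits/symbol

Repeatedly combine the two least-probable nodes; the expected code length is the sum of the merged weights.
merge 1/20 + 13/250 → 51/500
merge 39/500 + 21/250 → 81/500
merge 51/500 + 81/500 → 33/125
merge 191/1000 + 33/125 → 91/200
merge 271/1000 + 137/500 → 109/200
merge 91/200 + 109/200 → 1
L = 51/500 + 81/500 + 33/125 + 91/200 + 109/200 + 1 = 316/125 = 2.528 bits/symbol.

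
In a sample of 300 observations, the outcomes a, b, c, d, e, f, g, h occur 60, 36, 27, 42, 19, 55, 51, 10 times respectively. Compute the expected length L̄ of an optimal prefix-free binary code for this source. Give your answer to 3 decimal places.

2.897 bits/symbol

Probabilities are the counts divided by 300.
Repeatedly combine the two least-probable nodes; the expected code length is the sum of the merged weights.
merge 1/30 + 19/300 → 29/300
merge 9/100 + 29/300 → 14/75
merge 3/25 + 7/50 → 13/50
merge 17/100 + 11/60 → 53/150
merge 14/75 + 1/5 → 29/75
merge 13/50 + 53/150 → 46/75
merge 29/75 + 46/75 → 1
L = 29/300 + 14/75 + 13/50 + 53/150 + 29/75 + 46/75 + 1 = 869/300 ≈ 2.897 bits/symbol.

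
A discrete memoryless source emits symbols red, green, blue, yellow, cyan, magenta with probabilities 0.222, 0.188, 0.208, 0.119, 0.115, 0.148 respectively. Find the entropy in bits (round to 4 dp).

H = −Σ pᵢ log₂ pᵢ.
−0.222·log₂(0.222) = 0.4820
−0.188·log₂(0.188) = 0.4533
−0.208·log₂(0.208) = 0.4712
−0.119·log₂(0.119) = 0.3654
−0.115·log₂(0.115) = 0.3588
−0.148·log₂(0.148) = 0.4079
Sum ≈ 2.5388 → 2.5388 bits.

2.5388 bits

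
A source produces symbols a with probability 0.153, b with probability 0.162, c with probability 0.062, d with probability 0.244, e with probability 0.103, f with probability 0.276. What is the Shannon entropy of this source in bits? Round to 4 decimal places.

2.4354 bits

H = −Σ pᵢ log₂ pᵢ.
−0.153·log₂(0.153) = 0.4144
−0.162·log₂(0.162) = 0.4254
−0.062·log₂(0.062) = 0.2487
−0.244·log₂(0.244) = 0.4966
−0.103·log₂(0.103) = 0.3378
−0.276·log₂(0.276) = 0.5126
Sum ≈ 2.4354 → 2.4354 bits.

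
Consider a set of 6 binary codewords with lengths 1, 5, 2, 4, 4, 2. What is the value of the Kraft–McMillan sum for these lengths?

1.15625

With common denominator 2^5 = 32: Σ 2^(−ℓᵢ) = 16/32 + 1/32 + 8/32 + 2/32 + 2/32 + 8/32 = 37/32 = 1.15625.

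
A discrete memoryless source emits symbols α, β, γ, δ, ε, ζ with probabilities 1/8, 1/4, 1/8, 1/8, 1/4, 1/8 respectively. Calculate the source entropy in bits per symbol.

2.5 bits

Each probability is a power of 1/2, so log₂(1/p) is an integer.
H = Σ p·log₂(1/p) = 1/8·3 + 1/4·2 + 1/8·3 + 1/8·3 + 1/4·2 + 1/8·3 = 2.5 bits.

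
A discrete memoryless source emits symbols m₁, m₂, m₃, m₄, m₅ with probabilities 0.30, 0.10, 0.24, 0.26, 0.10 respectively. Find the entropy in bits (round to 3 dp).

2.185 bits

H = −Σ pᵢ log₂ pᵢ.
−0.30·log₂(0.30) = 0.5211
−0.10·log₂(0.10) = 0.3322
−0.24·log₂(0.24) = 0.4941
−0.26·log₂(0.26) = 0.5053
−0.10·log₂(0.10) = 0.3322
Sum ≈ 2.1849 → 2.185 bits.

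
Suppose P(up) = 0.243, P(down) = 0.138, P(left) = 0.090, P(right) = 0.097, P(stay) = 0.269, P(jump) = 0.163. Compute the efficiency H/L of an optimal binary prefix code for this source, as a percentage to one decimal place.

99.1%

Entropy H = −Σ p log₂ p ≈ 2.4656 bits.
Huffman merges: 9/100+97/1000→187/1000; 69/500+163/1000→301/1000; 187/1000+243/1000→43/100; 269/1000+301/1000→57/100; 43/100+57/100→1. L = 311/125 ≈ 2.4880.
Efficiency = H/L = 2.4656/2.4880 = 99.1%.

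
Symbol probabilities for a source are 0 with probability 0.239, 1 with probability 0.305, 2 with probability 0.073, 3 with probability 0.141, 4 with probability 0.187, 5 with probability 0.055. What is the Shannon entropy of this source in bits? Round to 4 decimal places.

2.3726 bits

H = −Σ pᵢ log₂ pᵢ.
−0.239·log₂(0.239) = 0.4935
−0.305·log₂(0.305) = 0.5225
−0.073·log₂(0.073) = 0.2756
−0.141·log₂(0.141) = 0.3985
−0.187·log₂(0.187) = 0.4523
−0.055·log₂(0.055) = 0.2301
Sum ≈ 2.3726 → 2.3726 bits.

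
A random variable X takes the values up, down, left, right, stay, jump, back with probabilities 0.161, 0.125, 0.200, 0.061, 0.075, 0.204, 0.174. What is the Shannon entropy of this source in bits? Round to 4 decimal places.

H = −Σ pᵢ log₂ pᵢ.
−0.161·log₂(0.161) = 0.4242
−0.125·log₂(0.125) = 0.3750
−0.200·log₂(0.200) = 0.4644
−0.061·log₂(0.061) = 0.2461
−0.075·log₂(0.075) = 0.2803
−0.204·log₂(0.204) = 0.4678
−0.174·log₂(0.174) = 0.4390
Sum ≈ 2.6968 → 2.6968 bits.

2.6968 bits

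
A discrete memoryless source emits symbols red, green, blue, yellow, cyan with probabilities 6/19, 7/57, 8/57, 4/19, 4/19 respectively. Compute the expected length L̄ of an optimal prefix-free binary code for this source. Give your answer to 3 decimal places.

Repeatedly combine the two least-probable nodes; the expected code length is the sum of the merged weights.
merge 7/57 + 8/57 → 5/19
merge 4/19 + 4/19 → 8/19
merge 5/19 + 6/19 → 11/19
merge 8/19 + 11/19 → 1
L = 5/19 + 8/19 + 11/19 + 1 = 43/19 ≈ 2.263 bits/symbol.

2.263 bits/symbol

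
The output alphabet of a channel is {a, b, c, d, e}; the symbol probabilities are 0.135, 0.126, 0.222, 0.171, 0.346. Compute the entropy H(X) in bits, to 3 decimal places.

H = −Σ pᵢ log₂ pᵢ.
−0.135·log₂(0.135) = 0.3900
−0.126·log₂(0.126) = 0.3766
−0.222·log₂(0.222) = 0.4820
−0.171·log₂(0.171) = 0.4357
−0.346·log₂(0.346) = 0.5298
Sum ≈ 2.2141 → 2.214 bits.

2.214 bits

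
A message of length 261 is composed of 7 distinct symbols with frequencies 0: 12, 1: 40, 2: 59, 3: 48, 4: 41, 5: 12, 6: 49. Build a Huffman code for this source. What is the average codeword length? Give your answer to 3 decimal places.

Probabilities are the counts divided by 261.
Repeatedly combine the two least-probable nodes; the expected code length is the sum of the merged weights.
merge 4/87 + 4/87 → 8/87
merge 8/87 + 40/261 → 64/261
merge 41/261 + 16/87 → 89/261
merge 49/261 + 59/261 → 12/29
merge 64/261 + 89/261 → 17/29
merge 12/29 + 17/29 → 1
L = 8/87 + 64/261 + 89/261 + 12/29 + 17/29 + 1 = 233/87 ≈ 2.678 bits/symbol.

2.678 bits/symbol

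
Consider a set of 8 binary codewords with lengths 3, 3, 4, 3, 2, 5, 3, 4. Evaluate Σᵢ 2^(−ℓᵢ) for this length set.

With common denominator 2^5 = 32: Σ 2^(−ℓᵢ) = 4/32 + 4/32 + 2/32 + 4/32 + 8/32 + 1/32 + 4/32 + 2/32 = 29/32 = 0.90625.

0.90625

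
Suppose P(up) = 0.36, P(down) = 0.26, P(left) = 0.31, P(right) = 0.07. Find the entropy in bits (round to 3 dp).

1.828 bits

H = −Σ pᵢ log₂ pᵢ.
−0.36·log₂(0.36) = 0.5306
−0.26·log₂(0.26) = 0.5053
−0.31·log₂(0.31) = 0.5238
−0.07·log₂(0.07) = 0.2686
Sum ≈ 1.8283 → 1.828 bits.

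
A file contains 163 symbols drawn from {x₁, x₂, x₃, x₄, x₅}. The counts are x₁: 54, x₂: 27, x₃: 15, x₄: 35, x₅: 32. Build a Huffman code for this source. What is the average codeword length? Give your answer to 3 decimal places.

Probabilities are the counts divided by 163.
Repeatedly combine the two least-probable nodes; the expected code length is the sum of the merged weights.
merge 15/163 + 27/163 → 42/163
merge 32/163 + 35/163 → 67/163
merge 42/163 + 54/163 → 96/163
merge 67/163 + 96/163 → 1
L = 42/163 + 67/163 + 96/163 + 1 = 368/163 ≈ 2.258 bits/symbol.

2.258 bits/symbol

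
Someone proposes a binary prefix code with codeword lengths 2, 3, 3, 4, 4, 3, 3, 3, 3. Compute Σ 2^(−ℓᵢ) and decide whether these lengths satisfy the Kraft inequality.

1.125; no

With common denominator 2^4 = 16: Σ 2^(−ℓᵢ) = 4/16 + 2/16 + 2/16 + 1/16 + 1/16 + 2/16 + 2/16 + 2/16 + 2/16 = 18/16 = 1.125.
Kraft's inequality requires Σ ≤ 1; here Σ = 1.125 > 1, so no such prefix code exists.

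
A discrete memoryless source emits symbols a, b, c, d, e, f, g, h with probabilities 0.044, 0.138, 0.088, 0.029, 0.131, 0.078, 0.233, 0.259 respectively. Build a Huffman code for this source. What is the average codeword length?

2.732 bits/symbol

Repeatedly combine the two least-probable nodes; the expected code length is the sum of the merged weights.
merge 29/1000 + 11/250 → 73/1000
merge 73/1000 + 39/500 → 151/1000
merge 11/125 + 131/1000 → 219/1000
merge 69/500 + 151/1000 → 289/1000
merge 219/1000 + 233/1000 → 113/250
merge 259/1000 + 289/1000 → 137/250
merge 113/250 + 137/250 → 1
L = 73/1000 + 151/1000 + 219/1000 + 289/1000 + 113/250 + 137/250 + 1 = 683/250 = 2.732 bits/symbol.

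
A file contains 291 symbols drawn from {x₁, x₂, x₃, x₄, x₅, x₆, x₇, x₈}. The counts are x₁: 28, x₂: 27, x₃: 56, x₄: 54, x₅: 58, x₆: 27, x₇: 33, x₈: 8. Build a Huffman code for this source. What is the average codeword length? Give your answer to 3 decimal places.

2.918 bits/symbol

Probabilities are the counts divided by 291.
Repeatedly combine the two least-probable nodes; the expected code length is the sum of the merged weights.
merge 8/291 + 9/97 → 35/291
merge 9/97 + 28/291 → 55/291
merge 11/97 + 35/291 → 68/291
merge 18/97 + 55/291 → 109/291
merge 56/291 + 58/291 → 38/97
merge 68/291 + 109/291 → 59/97
merge 38/97 + 59/97 → 1
L = 35/291 + 55/291 + 68/291 + 109/291 + 38/97 + 59/97 + 1 = 283/97 ≈ 2.918 bits/symbol.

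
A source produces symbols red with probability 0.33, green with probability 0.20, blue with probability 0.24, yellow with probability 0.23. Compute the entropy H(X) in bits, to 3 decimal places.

1.974 bits

H = −Σ pᵢ log₂ pᵢ.
−0.33·log₂(0.33) = 0.5278
−0.20·log₂(0.20) = 0.4644
−0.24·log₂(0.24) = 0.4941
−0.23·log₂(0.23) = 0.4877
Sum ≈ 1.9740 → 1.974 bits.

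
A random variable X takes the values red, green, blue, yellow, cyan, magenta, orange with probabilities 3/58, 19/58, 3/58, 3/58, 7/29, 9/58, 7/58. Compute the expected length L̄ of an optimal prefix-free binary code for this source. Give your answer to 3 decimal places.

Repeatedly combine the two least-probable nodes; the expected code length is the sum of the merged weights.
merge 3/58 + 3/58 → 3/29
merge 3/58 + 3/29 → 9/58
merge 7/58 + 9/58 → 8/29
merge 9/58 + 7/29 → 23/58
merge 8/29 + 19/58 → 35/58
merge 23/58 + 35/58 → 1
L = 3/29 + 9/58 + 8/29 + 23/58 + 35/58 + 1 = 147/58 ≈ 2.534 bits/symbol.

2.534 bits/symbol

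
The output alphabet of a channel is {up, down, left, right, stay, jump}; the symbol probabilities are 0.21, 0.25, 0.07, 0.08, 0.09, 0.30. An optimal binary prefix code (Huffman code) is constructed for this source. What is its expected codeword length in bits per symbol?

2.39 bits/symbol

Repeatedly combine the two least-probable nodes; the expected code length is the sum of the merged weights.
merge 7/100 + 2/25 → 3/20
merge 9/100 + 3/20 → 6/25
merge 21/100 + 6/25 → 9/20
merge 1/4 + 3/10 → 11/20
merge 9/20 + 11/20 → 1
L = 3/20 + 6/25 + 9/20 + 11/20 + 1 = 239/100 = 2.39 bits/symbol.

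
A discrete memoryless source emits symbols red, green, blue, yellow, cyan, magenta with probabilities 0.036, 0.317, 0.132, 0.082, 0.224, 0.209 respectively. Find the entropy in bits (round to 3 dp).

H = −Σ pᵢ log₂ pᵢ.
−0.036·log₂(0.036) = 0.1727
−0.317·log₂(0.317) = 0.5254
−0.132·log₂(0.132) = 0.3856
−0.082·log₂(0.082) = 0.2959
−0.224·log₂(0.224) = 0.4835
−0.209·log₂(0.209) = 0.4720
Sum ≈ 2.3351 → 2.335 bits.

2.335 bits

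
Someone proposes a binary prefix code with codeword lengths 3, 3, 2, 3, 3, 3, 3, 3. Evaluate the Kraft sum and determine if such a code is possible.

With common denominator 2^3 = 8: Σ 2^(−ℓᵢ) = 1/8 + 1/8 + 2/8 + 1/8 + 1/8 + 1/8 + 1/8 + 1/8 = 9/8 = 1.125.
Kraft's inequality requires Σ ≤ 1; here Σ = 1.125 > 1, so no such prefix code exists.

1.125; no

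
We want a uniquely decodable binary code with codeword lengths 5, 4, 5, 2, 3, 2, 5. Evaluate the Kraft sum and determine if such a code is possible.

0.78125; yes

With common denominator 2^5 = 32: Σ 2^(−ℓᵢ) = 1/32 + 2/32 + 1/32 + 8/32 + 4/32 + 8/32 + 1/32 = 25/32 = 0.78125.
Kraft's inequality requires Σ ≤ 1; here Σ = 0.78125 ≤ 1, so such a prefix code exists.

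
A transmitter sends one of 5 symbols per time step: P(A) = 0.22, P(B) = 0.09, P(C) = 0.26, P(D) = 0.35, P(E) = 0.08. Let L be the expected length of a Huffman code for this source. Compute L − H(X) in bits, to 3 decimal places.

Entropy H = −Σ p log₂ p ≈ 2.1201 bits.
Huffman merges: 2/25+9/100→17/100; 17/100+11/50→39/100; 13/50+7/20→61/100; 39/100+61/100→1. L = 217/100 ≈ 2.1700.
L − H = 2.1700 − 2.1201 = 0.050 bits.

0.050 bits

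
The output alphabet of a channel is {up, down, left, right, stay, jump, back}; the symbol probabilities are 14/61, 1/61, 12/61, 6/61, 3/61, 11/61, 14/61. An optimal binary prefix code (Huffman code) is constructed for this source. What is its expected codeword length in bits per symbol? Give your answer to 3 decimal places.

2.574 bits/symbol

Repeatedly combine the two least-probable nodes; the expected code length is the sum of the merged weights.
merge 1/61 + 3/61 → 4/61
merge 4/61 + 6/61 → 10/61
merge 10/61 + 11/61 → 21/61
merge 12/61 + 14/61 → 26/61
merge 14/61 + 21/61 → 35/61
merge 26/61 + 35/61 → 1
L = 4/61 + 10/61 + 21/61 + 26/61 + 35/61 + 1 = 157/61 ≈ 2.574 bits/symbol.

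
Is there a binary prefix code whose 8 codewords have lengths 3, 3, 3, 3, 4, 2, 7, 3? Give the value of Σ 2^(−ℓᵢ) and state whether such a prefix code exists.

0.9453125; yes

With common denominator 2^7 = 128: Σ 2^(−ℓᵢ) = 16/128 + 16/128 + 16/128 + 16/128 + 8/128 + 32/128 + 1/128 + 16/128 = 121/128 = 0.9453125.
Kraft's inequality requires Σ ≤ 1; here Σ = 0.9453125 ≤ 1, so such a prefix code exists.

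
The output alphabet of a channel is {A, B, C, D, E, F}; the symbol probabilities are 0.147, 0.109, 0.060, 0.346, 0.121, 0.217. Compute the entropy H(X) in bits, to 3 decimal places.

2.375 bits

H = −Σ pᵢ log₂ pᵢ.
−0.147·log₂(0.147) = 0.4066
−0.109·log₂(0.109) = 0.3485
−0.060·log₂(0.060) = 0.2435
−0.346·log₂(0.346) = 0.5298
−0.121·log₂(0.121) = 0.3687
−0.217·log₂(0.217) = 0.4783
Sum ≈ 2.3755 → 2.375 bits.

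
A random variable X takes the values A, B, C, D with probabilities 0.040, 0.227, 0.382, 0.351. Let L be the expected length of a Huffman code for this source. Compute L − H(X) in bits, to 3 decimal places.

0.153 bits

Entropy H = −Σ p log₂ p ≈ 1.7319 bits.
Huffman merges: 1/25+227/1000→267/1000; 267/1000+351/1000→309/500; 191/500+309/500→1. L = 377/200 ≈ 1.8850.
L − H = 1.8850 − 1.7319 = 0.153 bits.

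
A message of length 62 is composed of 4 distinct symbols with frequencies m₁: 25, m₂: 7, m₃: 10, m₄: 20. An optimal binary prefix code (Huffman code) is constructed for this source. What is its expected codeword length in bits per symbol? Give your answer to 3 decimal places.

1.871 bits/symbol

Probabilities are the counts divided by 62.
Repeatedly combine the two least-probable nodes; the expected code length is the sum of the merged weights.
merge 7/62 + 5/31 → 17/62
merge 17/62 + 10/31 → 37/62
merge 25/62 + 37/62 → 1
L = 17/62 + 37/62 + 1 = 58/31 ≈ 1.871 bits/symbol.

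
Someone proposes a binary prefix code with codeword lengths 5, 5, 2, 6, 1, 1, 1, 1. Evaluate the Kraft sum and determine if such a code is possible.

With common denominator 2^6 = 64: Σ 2^(−ℓᵢ) = 2/64 + 2/64 + 16/64 + 1/64 + 32/64 + 32/64 + 32/64 + 32/64 = 149/64 = 2.328125.
Kraft's inequality requires Σ ≤ 1; here Σ = 2.328125 > 1, so no such prefix code exists.

2.328125; no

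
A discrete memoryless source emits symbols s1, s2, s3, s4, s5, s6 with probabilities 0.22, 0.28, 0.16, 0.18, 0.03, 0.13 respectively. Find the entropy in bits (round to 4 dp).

2.3975 bits

H = −Σ pᵢ log₂ pᵢ.
−0.22·log₂(0.22) = 0.4806
−0.28·log₂(0.28) = 0.5142
−0.16·log₂(0.16) = 0.4230
−0.18·log₂(0.18) = 0.4453
−0.03·log₂(0.03) = 0.1518
−0.13·log₂(0.13) = 0.3826
Sum ≈ 2.3975 → 2.3975 bits.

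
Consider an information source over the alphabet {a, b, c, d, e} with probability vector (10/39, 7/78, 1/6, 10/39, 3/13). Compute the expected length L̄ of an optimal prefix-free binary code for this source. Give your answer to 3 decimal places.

Repeatedly combine the two least-probable nodes; the expected code length is the sum of the merged weights.
merge 7/78 + 1/6 → 10/39
merge 3/13 + 10/39 → 19/39
merge 10/39 + 10/39 → 20/39
merge 19/39 + 20/39 → 1
L = 10/39 + 19/39 + 20/39 + 1 = 88/39 ≈ 2.256 bits/symbol.

2.256 bits/symbol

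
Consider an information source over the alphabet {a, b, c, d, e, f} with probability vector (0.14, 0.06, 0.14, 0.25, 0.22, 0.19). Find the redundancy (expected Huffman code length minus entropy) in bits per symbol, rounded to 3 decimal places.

0.056 bits

Entropy H = −Σ p log₂ p ≈ 2.4736 bits.
Huffman merges: 3/50+7/50→1/5; 7/50+19/100→33/100; 1/5+11/50→21/50; 1/4+33/100→29/50; 21/50+29/50→1. L = 253/100 ≈ 2.5300.
L − H = 2.5300 − 2.4736 = 0.056 bits.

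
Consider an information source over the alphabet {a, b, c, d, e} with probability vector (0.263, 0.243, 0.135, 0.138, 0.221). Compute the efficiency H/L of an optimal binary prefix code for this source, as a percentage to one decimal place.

99.8%

Entropy H = −Σ p log₂ p ≈ 2.2683 bits.
Huffman merges: 27/200+69/500→273/1000; 221/1000+243/1000→58/125; 263/1000+273/1000→67/125; 58/125+67/125→1. L = 2273/1000 ≈ 2.2730.
Efficiency = H/L = 2.2683/2.2730 = 99.8%.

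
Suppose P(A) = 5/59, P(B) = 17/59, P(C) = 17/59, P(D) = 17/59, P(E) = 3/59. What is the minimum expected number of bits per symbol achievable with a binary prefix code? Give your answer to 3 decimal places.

2.136 bits/symbol

Repeatedly combine the two least-probable nodes; the expected code length is the sum of the merged weights.
merge 3/59 + 5/59 → 8/59
merge 8/59 + 17/59 → 25/59
merge 17/59 + 17/59 → 34/59
merge 25/59 + 34/59 → 1
L = 8/59 + 25/59 + 34/59 + 1 = 126/59 ≈ 2.136 bits/symbol.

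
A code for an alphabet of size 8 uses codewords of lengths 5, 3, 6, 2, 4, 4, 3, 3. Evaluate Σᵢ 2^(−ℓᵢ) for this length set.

0.796875

With common denominator 2^6 = 64: Σ 2^(−ℓᵢ) = 2/64 + 8/64 + 1/64 + 16/64 + 4/64 + 4/64 + 8/64 + 8/64 = 51/64 = 0.796875.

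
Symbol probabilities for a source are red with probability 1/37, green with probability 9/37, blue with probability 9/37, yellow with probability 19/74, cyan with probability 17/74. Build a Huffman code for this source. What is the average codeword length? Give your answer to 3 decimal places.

2.257 bits/symbol

Repeatedly combine the two least-probable nodes; the expected code length is the sum of the merged weights.
merge 1/37 + 17/74 → 19/74
merge 9/37 + 9/37 → 18/37
merge 19/74 + 19/74 → 19/37
merge 18/37 + 19/37 → 1
L = 19/74 + 18/37 + 19/37 + 1 = 167/74 ≈ 2.257 bits/symbol.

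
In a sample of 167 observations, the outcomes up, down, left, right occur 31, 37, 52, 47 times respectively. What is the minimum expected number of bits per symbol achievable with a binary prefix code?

Probabilities are the counts divided by 167.
Repeatedly combine the two least-probable nodes; the expected code length is the sum of the merged weights.
merge 31/167 + 37/167 → 68/167
merge 47/167 + 52/167 → 99/167
merge 68/167 + 99/167 → 1
L = 68/167 + 99/167 + 1 = 2 bits/symbol.

2 bits/symbol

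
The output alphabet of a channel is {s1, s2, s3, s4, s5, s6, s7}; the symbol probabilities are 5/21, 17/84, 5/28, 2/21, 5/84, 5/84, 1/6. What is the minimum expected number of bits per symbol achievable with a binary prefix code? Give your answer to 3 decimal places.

Repeatedly combine the two least-probable nodes; the expected code length is the sum of the merged weights.
merge 5/84 + 5/84 → 5/42
merge 2/21 + 5/42 → 3/14
merge 1/6 + 5/28 → 29/84
merge 17/84 + 3/14 → 5/12
merge 5/21 + 29/84 → 7/12
merge 5/12 + 7/12 → 1
L = 5/42 + 3/14 + 29/84 + 5/12 + 7/12 + 1 = 75/28 ≈ 2.679 bits/symbol.

2.679 bits/symbol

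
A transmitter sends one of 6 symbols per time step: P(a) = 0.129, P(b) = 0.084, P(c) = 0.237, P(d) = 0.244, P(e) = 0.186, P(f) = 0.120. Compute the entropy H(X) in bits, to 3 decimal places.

H = −Σ pᵢ log₂ pᵢ.
−0.129·log₂(0.129) = 0.3811
−0.084·log₂(0.084) = 0.3002
−0.237·log₂(0.237) = 0.4923
−0.244·log₂(0.244) = 0.4966
−0.186·log₂(0.186) = 0.4514
−0.120·log₂(0.120) = 0.3671
Sum ≈ 2.4885 → 2.489 bits.

2.489 bits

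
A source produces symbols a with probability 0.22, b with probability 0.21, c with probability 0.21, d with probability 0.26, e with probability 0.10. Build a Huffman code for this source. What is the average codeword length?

2.31 bits/symbol

Repeatedly combine the two least-probable nodes; the expected code length is the sum of the merged weights.
merge 1/10 + 21/100 → 31/100
merge 21/100 + 11/50 → 43/100
merge 13/50 + 31/100 → 57/100
merge 43/100 + 57/100 → 1
L = 31/100 + 43/100 + 57/100 + 1 = 231/100 = 2.31 bits/symbol.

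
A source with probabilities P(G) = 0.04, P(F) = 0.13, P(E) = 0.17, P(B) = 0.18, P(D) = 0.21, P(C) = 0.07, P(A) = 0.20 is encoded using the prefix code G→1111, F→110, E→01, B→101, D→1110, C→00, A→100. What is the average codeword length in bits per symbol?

L̄ = Σ pᵢ·ℓᵢ = 0.04·4 + 0.13·3 + 0.17·2 + 0.18·3 + 0.21·4 + 0.07·2 + 0.20·3 = 3.01 bits/symbol.

3.01 bits/symbol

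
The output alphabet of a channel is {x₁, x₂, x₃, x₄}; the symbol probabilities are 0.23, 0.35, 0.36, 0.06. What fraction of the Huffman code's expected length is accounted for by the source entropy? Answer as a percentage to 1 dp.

92.8%

Entropy H = −Σ p log₂ p ≈ 1.7919 bits.
Huffman merges: 3/50+23/100→29/100; 29/100+7/20→16/25; 9/25+16/25→1. L = 193/100 ≈ 1.9300.
Efficiency = H/L = 1.7919/1.9300 = 92.8%.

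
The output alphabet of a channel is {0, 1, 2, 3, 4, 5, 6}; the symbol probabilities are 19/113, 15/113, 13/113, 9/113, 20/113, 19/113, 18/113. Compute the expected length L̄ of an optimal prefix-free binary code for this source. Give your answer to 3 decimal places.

Repeatedly combine the two least-probable nodes; the expected code length is the sum of the merged weights.
merge 9/113 + 13/113 → 22/113
merge 15/113 + 18/113 → 33/113
merge 19/113 + 19/113 → 38/113
merge 20/113 + 22/113 → 42/113
merge 33/113 + 38/113 → 71/113
merge 42/113 + 71/113 → 1
L = 22/113 + 33/113 + 38/113 + 42/113 + 71/113 + 1 = 319/113 ≈ 2.823 bits/symbol.

2.823 bits/symbol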